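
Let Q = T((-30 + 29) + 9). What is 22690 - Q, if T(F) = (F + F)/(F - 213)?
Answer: 4651466/205 ≈ 22690.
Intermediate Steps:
T(F) = 2*F/(-213 + F) (T(F) = (2*F)/(-213 + F) = 2*F/(-213 + F))
Q = -16/205 (Q = 2*((-30 + 29) + 9)/(-213 + ((-30 + 29) + 9)) = 2*(-1 + 9)/(-213 + (-1 + 9)) = 2*8/(-213 + 8) = 2*8/(-205) = 2*8*(-1/205) = -16/205 ≈ -0.078049)
22690 - Q = 22690 - 1*(-16/205) = 22690 + 16/205 = 4651466/205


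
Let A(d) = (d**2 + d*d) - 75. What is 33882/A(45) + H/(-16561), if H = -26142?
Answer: 221678084/21943325 ≈ 10.102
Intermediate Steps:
A(d) = -75 + 2*d**2 (A(d) = (d**2 + d**2) - 75 = 2*d**2 - 75 = -75 + 2*d**2)
33882/A(45) + H/(-16561) = 33882/(-75 + 2*45**2) - 26142/(-16561) = 33882/(-75 + 2*2025) - 26142*(-1/16561) = 33882/(-75 + 4050) + 26142/16561 = 33882/3975 + 26142/16561 = 33882*(1/3975) + 26142/16561 = 11294/1325 + 26142/16561 = 221678084/21943325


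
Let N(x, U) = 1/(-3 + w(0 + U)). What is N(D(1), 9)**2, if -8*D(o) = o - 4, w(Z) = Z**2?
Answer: 1/6084 ≈ 0.00016437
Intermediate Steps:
D(o) = 1/2 - o/8 (D(o) = -(o - 4)/8 = -(-4 + o)/8 = 1/2 - o/8)
N(x, U) = 1/(-3 + U**2) (N(x, U) = 1/(-3 + (0 + U)**2) = 1/(-3 + U**2))
N(D(1), 9)**2 = (1/(-3 + 9**2))**2 = (1/(-3 + 81))**2 = (1/78)**2 = 1/6084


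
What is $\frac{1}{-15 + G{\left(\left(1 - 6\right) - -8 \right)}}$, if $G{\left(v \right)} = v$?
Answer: $- \frac{1}{12} \approx -0.083333$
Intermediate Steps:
$\frac{1}{-15 + G{\left(\left(1 - 6\right) - -8 \right)}} = \frac{1}{-15 + \left(\left(1 - 6\right) - -8\right)} = \frac{1}{-15 + \left(\left(1 - 6\right) + 8\right)} = \frac{1}{-15 + \left(-5 + 8\right)} = \frac{1}{-15 + 3} = \frac{1}{-12} = - \frac{1}{12}$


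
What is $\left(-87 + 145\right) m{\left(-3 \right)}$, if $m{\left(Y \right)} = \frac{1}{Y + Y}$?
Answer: $- \frac{29}{3} \approx -9.6667$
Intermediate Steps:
$m{\left(Y \right)} = \frac{1}{2 Y}$
$\left(-87 + 145\right) m{\left(-3 \right)} = \left(-87 + 145\right) \frac{1}{2 \left(-3\right)} = 58 \cdot \frac{1}{2} \left(- \frac{1}{3}\right) = 58 \left(- \frac{1}{6}\right) = - \frac{29}{3}$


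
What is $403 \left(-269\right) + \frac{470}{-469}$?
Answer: $- \frac{50843353}{469} \approx -1.0841 \cdot 10^{5}$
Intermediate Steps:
$403 \left(-269\right) + \frac{470}{-469} = -108407 + 470 \left(- \frac{1}{469}\right) = -108407 - \frac{470}{469} = - \frac{50843353}{469}$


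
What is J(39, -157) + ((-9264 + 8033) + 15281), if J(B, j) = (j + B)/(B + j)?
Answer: 14051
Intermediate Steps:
J(B, j) = 1 (J(B, j) = (B + j)/(B + j) = 1)
J(39, -157) + ((-9264 + 8033) + 15281) = 1 + ((-9264 + 8033) + 15281) = 1 + (-1231 + 15281) = 1 + 14050 = 14051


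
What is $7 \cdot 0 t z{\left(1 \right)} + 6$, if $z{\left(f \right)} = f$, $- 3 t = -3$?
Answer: $6$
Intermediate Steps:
$t = 1$ ($t = \left(- \frac{1}{3}\right) \left(-3\right) = 1$)
$7 \cdot 0 t z{\left(1 \right)} + 6 = 7 \cdot 0 \cdot 1 \cdot 1 + 6 = 7 \cdot 0 \cdot 1 + 6 = 7 \cdot 0 + 6 = 0 + 6 = 6$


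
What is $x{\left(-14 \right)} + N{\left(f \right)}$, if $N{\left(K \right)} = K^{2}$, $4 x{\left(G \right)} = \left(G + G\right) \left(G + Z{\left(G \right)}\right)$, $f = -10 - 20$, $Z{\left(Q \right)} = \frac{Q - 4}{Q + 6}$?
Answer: $\frac{3929}{4} \approx 982.25$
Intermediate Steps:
$Z{\left(Q \right)} = \frac{-4 + Q}{6 + Q}$
$f = -30$
$x{\left(G \right)} = \frac{G \left(G + \frac{-4 + G}{6 + G}\right)}{2}$ ($x{\left(G \right)} = \frac{\left(G + G\right) \left(G + \frac{-4 + G}{6 + G}\right)}{4} = \frac{2 G \left(G + \frac{-4 + G}{6 + G}\right)}{4} = \frac{G \left(G + \frac{-4 + G}{6 + G}\right)}{2}$)
$x{\left(-14 \right)} + N{\left(f \right)} = \frac{1}{2} \left(-14\right) \frac{1}{6 - 14} \left(-4 - 14 - 14 \left(6 - 14\right)\right) + \left(-30\right)^{2} = \frac{1}{2} \left(-14\right) \frac{1}{-8} \left(-4 - 14 - -112\right) + 900 = \frac{1}{2} \left(-14\right) \left(- \frac{1}{8}\right) \left(-4 - 14 + 112\right) + 900 = \frac{1}{2} \left(-14\right) \left(- \frac{1}{8}\right) 94 + 900 = \frac{329}{4} + 900 = \frac{3929}{4}$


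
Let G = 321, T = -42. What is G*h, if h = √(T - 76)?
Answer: 321*I*√118 ≈ 3487.0*I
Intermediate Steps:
h = I*√118 (h = √(-42 - 76) = √(-118) = I*√118 ≈ 10.863*I)
G*h = 321*(I*√118) = 321*I*√118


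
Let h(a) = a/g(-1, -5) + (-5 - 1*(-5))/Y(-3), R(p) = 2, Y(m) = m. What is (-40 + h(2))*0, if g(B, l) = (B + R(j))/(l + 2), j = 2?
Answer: 0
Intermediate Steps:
g(B, l) = (2 + B)/(2 + l) (g(B, l) = (B + 2)/(l + 2) = (2 + B)/(2 + l))
h(a) = -3*a (h(a) = a/(((2 - 1)/(2 - 5))) + (-5 - 1*(-5))/(-3) = a/((1/(-3))) + (-5 + 5)*(-⅓) = a/((-⅓*1)) + 0*(-⅓) = a/(-⅓) + 0 = a*(-3) + 0 = -3*a + 0 = -3*a)
(-40 + h(2))*0 = (-40 - 3*2)*0 = (-40 - 6)*0 = -46*0 = 0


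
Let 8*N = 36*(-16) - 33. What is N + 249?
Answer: 1383/8 ≈ 172.88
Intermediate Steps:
N = -609/8 (N = (36*(-16) - 33)/8 = (-576 - 33)/8 = (⅛)*(-609) = -609/8 ≈ -76.125)
N + 249 = -609/8 + 249 = 1383/8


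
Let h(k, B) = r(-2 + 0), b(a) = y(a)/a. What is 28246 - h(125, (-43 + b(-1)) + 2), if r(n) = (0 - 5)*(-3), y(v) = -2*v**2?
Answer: 28231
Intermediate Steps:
b(a) = -2*a (b(a) = (-2*a**2)/a = -2*a)
r(n) = 15 (r(n) = -5*(-3) = 15)
h(k, B) = 15
28246 - h(125, (-43 + b(-1)) + 2) = 28246 - 1*15 = 28246 - 15 = 28231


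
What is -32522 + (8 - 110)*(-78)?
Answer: -24566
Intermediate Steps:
-32522 + (8 - 110)*(-78) = -32522 - 102*(-78) = -32522 + 7956 = -24566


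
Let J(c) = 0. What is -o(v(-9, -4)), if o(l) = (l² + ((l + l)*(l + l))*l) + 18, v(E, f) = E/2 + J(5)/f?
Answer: 1305/4 ≈ 326.25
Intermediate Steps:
v(E, f) = E/2 (v(E, f) = E/2 + 0/f = E*(½) + 0 = E/2 + 0 = E/2)
o(l) = 18 + l² + 4*l³ (o(l) = (l² + ((2*l)*(2*l))*l) + 18 = (l² + (4*l²)*l) + 18 = (l² + 4*l³) + 18 = 18 + l² + 4*l³)
-o(v(-9, -4)) = -(18 + ((½)*(-9))² + 4*((½)*(-9))³) = -(18 + (-9/2)² + 4*(-9/2)³) = -(18 + 81/4 + 4*(-729/8)) = -(18 + 81/4 - 729/2) = -1*(-1305/4) = 1305/4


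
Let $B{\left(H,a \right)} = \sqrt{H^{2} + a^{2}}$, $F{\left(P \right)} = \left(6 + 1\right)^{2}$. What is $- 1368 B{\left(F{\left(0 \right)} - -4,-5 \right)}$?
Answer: $- 1368 \sqrt{2834} \approx -72826.0$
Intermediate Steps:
$F{\left(P \right)} = 49$ ($F{\left(P \right)} = 7^{2} = 49$)
$- 1368 B{\left(F{\left(0 \right)} - -4,-5 \right)} = - 1368 \sqrt{\left(49 - -4\right)^{2} + \left(-5\right)^{2}} = - 1368 \sqrt{\left(49 + 4\right)^{2} + 25} = - 1368 \sqrt{53^{2} + 25} = - 1368 \sqrt{2809 + 25} = - 1368 \sqrt{2834}$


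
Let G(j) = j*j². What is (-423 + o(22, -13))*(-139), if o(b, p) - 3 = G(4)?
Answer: 49484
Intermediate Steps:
G(j) = j³
o(b, p) = 67 (o(b, p) = 3 + 4³ = 3 + 64 = 67)
(-423 + o(22, -13))*(-139) = (-423 + 67)*(-139) = -356*(-139) = 49484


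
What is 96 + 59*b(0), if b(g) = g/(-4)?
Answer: 96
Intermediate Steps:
b(g) = -g/4 (b(g) = g*(-¼) = -g/4)
96 + 59*b(0) = 96 + 59*(-¼*0) = 96 + 59*0 = 96 + 0 = 96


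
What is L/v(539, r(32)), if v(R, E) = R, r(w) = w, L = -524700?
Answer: -47700/49 ≈ -973.47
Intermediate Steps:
L/v(539, r(32)) = -524700/539 = -524700*1/539 = -47700/49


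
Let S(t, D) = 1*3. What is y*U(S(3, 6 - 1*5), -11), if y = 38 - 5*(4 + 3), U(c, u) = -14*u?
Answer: 462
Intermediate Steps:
S(t, D) = 3
y = 3 (y = 38 - 5*7 = 38 - 1*35 = 38 - 35 = 3)
y*U(S(3, 6 - 1*5), -11) = 3*(-14*(-11)) = 3*154 = 462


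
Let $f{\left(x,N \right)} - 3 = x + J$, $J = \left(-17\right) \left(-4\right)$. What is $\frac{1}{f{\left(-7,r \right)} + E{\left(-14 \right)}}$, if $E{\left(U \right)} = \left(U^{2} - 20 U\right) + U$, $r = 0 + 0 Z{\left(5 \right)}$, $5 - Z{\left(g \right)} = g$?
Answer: $\frac{1}{526} \approx 0.0019011$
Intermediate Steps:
$Z{\left(g \right)} = 5 - g$
$J = 68$
$r = 0$ ($r = 0 + 0 \left(5 - 5\right) = 0 + 0 \cdot 0 = 0 + 0 = 0$)
$f{\left(x,N \right)} = 71 + x$ ($f{\left(x,N \right)} = 3 + \left(x + 68\right) = 3 + \left(68 + x\right) = 71 + x$)
$E{\left(U \right)} = U^{2} - 19 U$
$\frac{1}{f{\left(-7,r \right)} + E{\left(-14 \right)}} = \frac{1}{\left(71 - 7\right) - 14 \left(-19 - 14\right)} = \frac{1}{64 - -462} = \frac{1}{64 + 462} = \frac{1}{526}$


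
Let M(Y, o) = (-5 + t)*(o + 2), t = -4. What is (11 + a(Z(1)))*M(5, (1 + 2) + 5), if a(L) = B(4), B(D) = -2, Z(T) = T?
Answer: -810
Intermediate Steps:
a(L) = -2
M(Y, o) = -18 - 9*o (M(Y, o) = (-5 - 4)*(o + 2) = -9*(2 + o) = -18 - 9*o)
(11 + a(Z(1)))*M(5, (1 + 2) + 5) = (11 - 2)*(-18 - 9*((1 + 2) + 5)) = 9*(-18 - 9*(3 + 5)) = 9*(-18 - 9*8) = 9*(-18 - 72) = 9*(-90) = -810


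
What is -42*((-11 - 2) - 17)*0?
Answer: 0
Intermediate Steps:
-42*((-11 - 2) - 17)*0 = -42*(-13 - 17)*0 = -42*(-30)*0 = 1260*0 = 0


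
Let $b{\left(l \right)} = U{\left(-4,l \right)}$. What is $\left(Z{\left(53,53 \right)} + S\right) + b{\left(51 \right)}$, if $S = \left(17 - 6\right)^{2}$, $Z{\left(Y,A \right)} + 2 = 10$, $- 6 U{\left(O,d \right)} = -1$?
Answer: $\frac{775}{6} \approx 129.17$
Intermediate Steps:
$U{\left(O,d \right)} = \frac{1}{6}$ ($U{\left(O,d \right)} = \left(- \frac{1}{6}\right) \left(-1\right) = \frac{1}{6}$)
$Z{\left(Y,A \right)} = 8$ ($Z{\left(Y,A \right)} = -2 + 10 = 8$)
$b{\left(l \right)} = \frac{1}{6}$
$S = 121$ ($S = 11^{2} = 121$)
$\left(Z{\left(53,53 \right)} + S\right) + b{\left(51 \right)} = \left(8 + 121\right) + \frac{1}{6} = 129 + \frac{1}{6} = \frac{775}{6}$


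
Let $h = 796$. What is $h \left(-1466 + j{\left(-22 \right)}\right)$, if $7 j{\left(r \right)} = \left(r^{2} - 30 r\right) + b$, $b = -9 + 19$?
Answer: $- \frac{7249968}{7} \approx -1.0357 \cdot 10^{6}$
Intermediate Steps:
$b = 10$
$j{\left(r \right)} = \frac{10}{7} - \frac{30 r}{7} + \frac{r^{2}}{7}$ ($j{\left(r \right)} = \frac{\left(r^{2} - 30 r\right) + 10}{7} = \frac{10 + r^{2} - 30 r}{7} = \frac{10}{7} - \frac{30 r}{7} + \frac{r^{2}}{7}$)
$h \left(-1466 + j{\left(-22 \right)}\right) = 796 \left(-1466 + \left(\frac{10}{7} - - \frac{660}{7} + \frac{\left(-22\right)^{2}}{7}\right)\right) = 796 \left(-1466 + \left(\frac{10}{7} + \frac{660}{7} + \frac{1}{7} \cdot 484\right)\right) = 796 \left(-1466 + \left(\frac{10}{7} + \frac{660}{7} + \frac{484}{7}\right)\right) = 796 \left(-1466 + \frac{1154}{7}\right) = 796 \left(- \frac{9108}{7}\right) = - \frac{7249968}{7}$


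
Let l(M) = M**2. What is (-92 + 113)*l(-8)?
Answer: 1344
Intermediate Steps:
(-92 + 113)*l(-8) = (-92 + 113)*(-8)**2 = 21*64 = 1344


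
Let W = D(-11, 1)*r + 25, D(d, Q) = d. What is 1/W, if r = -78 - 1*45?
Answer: 1/1378 ≈ 0.00072569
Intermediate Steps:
r = -123 (r = -78 - 45 = -123)
W = 1378 (W = -11*(-123) + 25 = 1353 + 25 = 1378)
1/W = 1/1378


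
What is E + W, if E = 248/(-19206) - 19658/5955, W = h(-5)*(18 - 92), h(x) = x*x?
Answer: -35327788148/19061955 ≈ -1853.3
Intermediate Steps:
h(x) = x²
W = -1850 (W = (-5)²*(18 - 92) = 25*(-74) = -1850)
E = -63171398/19061955 (E = 248*(-1/19206) - 19658*1/5955 = -124/9603 - 19658/5955 = -63171398/19061955 ≈ -3.3140)
E + W = -63171398/19061955 - 1850 = -35327788148/19061955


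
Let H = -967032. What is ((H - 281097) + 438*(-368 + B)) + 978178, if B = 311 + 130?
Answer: -237977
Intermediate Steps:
B = 441
((H - 281097) + 438*(-368 + B)) + 978178 = ((-967032 - 281097) + 438*(-368 + 441)) + 978178 = (-1248129 + 438*73) + 978178 = (-1248129 + 31974) + 978178 = -1216155 + 978178 = -237977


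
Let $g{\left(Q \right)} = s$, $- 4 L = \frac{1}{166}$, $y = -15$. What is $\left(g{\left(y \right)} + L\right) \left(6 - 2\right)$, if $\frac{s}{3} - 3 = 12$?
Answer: $\frac{29879}{166} \approx 179.99$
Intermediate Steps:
$s = 45$ ($s = 9 + 3 \cdot 12 = 9 + 36 = 45$)
$L = - \frac{1}{664}$ ($L = - \frac{1}{4 \cdot 166} = \left(- \frac{1}{4}\right) \frac{1}{166} = - \frac{1}{664} \approx -0.001506$)
$g{\left(Q \right)} = 45$
$\left(g{\left(y \right)} + L\right) \left(6 - 2\right) = \left(45 - \frac{1}{664}\right) \left(6 - 2\right) = \frac{29879 \left(6 - 2\right)}{664} = \frac{29879}{664} \cdot 4 = \frac{29879}{166}$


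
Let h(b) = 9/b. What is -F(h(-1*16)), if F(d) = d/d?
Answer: -1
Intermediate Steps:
F(d) = 1
-F(h(-1*16)) = -1*1 = -1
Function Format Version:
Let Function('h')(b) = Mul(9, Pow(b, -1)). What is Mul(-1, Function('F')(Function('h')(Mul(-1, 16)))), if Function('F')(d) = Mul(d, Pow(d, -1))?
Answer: -1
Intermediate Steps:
Function('F')(d) = 1
Mul(-1, Function('F')(Function('h')(Mul(-1, 16)))) = Mul(-1, 1) = -1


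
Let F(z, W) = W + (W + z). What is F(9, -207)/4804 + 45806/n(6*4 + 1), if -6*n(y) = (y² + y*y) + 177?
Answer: -1320890079/6855308 ≈ -192.68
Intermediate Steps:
F(z, W) = z + 2*W
n(y) = -59/2 - y²/3 (n(y) = -((y² + y*y) + 177)/6 = -((y² + y²) + 177)/6 = -(2*y² + 177)/6 = -(177 + 2*y²)/6 = -59/2 - y²/3)
F(9, -207)/4804 + 45806/n(6*4 + 1) = (9 + 2*(-207))/4804 + 45806/(-59/2 - (6*4 + 1)²/3) = (9 - 414)*(1/4804) + 45806/(-59/2 - (24 + 1)²/3) = -405*1/4804 + 45806/(-59/2 - ⅓*25²) = -405/4804 + 45806/(-59/2 - ⅓*625) = -405/4804 + 45806/(-59/2 - 625/3) = -405/4804 + 45806/(-1427/6) = -405/4804 + 45806*(-6/1427) = -405/4804 - 274836/1427 = -1320890079/6855308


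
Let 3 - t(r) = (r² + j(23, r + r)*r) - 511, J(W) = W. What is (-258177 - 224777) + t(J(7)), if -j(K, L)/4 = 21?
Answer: -481901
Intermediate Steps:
j(K, L) = -84 (j(K, L) = -4*21 = -84)
t(r) = 514 - r² + 84*r (t(r) = 3 - ((r² - 84*r) - 511) = 3 - (-511 + r² - 84*r) = 3 + (511 - r² + 84*r) = 514 - r² + 84*r)
(-258177 - 224777) + t(J(7)) = (-258177 - 224777) + (514 - 1*7² + 84*7) = -482954 + (514 - 1*49 + 588) = -482954 + (514 - 49 + 588) = -482954 + 1053 = -481901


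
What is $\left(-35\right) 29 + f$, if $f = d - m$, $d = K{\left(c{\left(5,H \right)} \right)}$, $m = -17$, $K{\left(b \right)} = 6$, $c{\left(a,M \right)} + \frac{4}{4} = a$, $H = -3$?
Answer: $-992$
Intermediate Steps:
$c{\left(a,M \right)} = -1 + a$
$d = 6$
$f = 23$ ($f = 6 - -17 = 6 + 17 = 23$)
$\left(-35\right) 29 + f = \left(-35\right) 29 + 23 = -1015 + 23 = -992$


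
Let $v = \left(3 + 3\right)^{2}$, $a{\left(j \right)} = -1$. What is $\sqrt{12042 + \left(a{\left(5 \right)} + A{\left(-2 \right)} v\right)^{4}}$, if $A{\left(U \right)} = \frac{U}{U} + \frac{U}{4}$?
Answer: $\sqrt{95563} \approx 309.13$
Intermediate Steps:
$v = 36$ ($v = 6^{2} = 36$)
$A{\left(U \right)} = 1 + \frac{U}{4}$ ($A{\left(U \right)} = 1 + U \frac{1}{4} = 1 + \frac{U}{4}$)
$\sqrt{12042 + \left(a{\left(5 \right)} + A{\left(-2 \right)} v\right)^{4}} = \sqrt{12042 + \left(-1 + \left(1 + \frac{1}{4} \left(-2\right)\right) 36\right)^{4}} = \sqrt{12042 + \left(-1 + \left(1 - \frac{1}{2}\right) 36\right)^{4}} = \sqrt{12042 + \left(-1 + \frac{1}{2} \cdot 36\right)^{4}} = \sqrt{12042 + \left(-1 + 18\right)^{4}} = \sqrt{12042 + 17^{4}} = \sqrt{12042 + 83521} = \sqrt{95563}$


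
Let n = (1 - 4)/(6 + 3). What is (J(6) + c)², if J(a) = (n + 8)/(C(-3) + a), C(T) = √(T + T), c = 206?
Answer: (-11628817*I + 4611516*√6)/(54*(-5*I + 2*√6)) ≈ 42888.0 - 185.2*I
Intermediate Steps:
n = -⅓ (n = -3/9 = -3*⅑ = -⅓ ≈ -0.33333)
C(T) = √2*√T (C(T) = √(2*T) = √2*√T)
J(a) = 23/(3*(a + I*√6)) (J(a) = (-⅓ + 8)/(√2*√(-3) + a) = 23/(3*(√2*(I*√3) + a)) = 23/(3*(I*√6 + a)) = 23/(3*(a + I*√6)))
(J(6) + c)² = (23/(3*(6 + I*√6)) + 206)² = (206 + 23/(3*(6 + I*√6)))²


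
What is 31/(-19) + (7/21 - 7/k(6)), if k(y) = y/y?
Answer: -473/57 ≈ -8.2982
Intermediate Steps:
k(y) = 1
31/(-19) + (7/21 - 7/k(6)) = 31/(-19) + (7/21 - 7/1) = -1/19*31 + (7*(1/21) - 7*1) = -31/19 + (⅓ - 7) = -31/19 - 20/3 = -473/57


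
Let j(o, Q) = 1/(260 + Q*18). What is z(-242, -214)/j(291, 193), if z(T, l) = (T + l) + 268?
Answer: -701992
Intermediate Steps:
j(o, Q) = 1/(260 + 18*Q)
z(T, l) = 268 + T + l
z(-242, -214)/j(291, 193) = (268 - 242 - 214)/((1/(2*(130 + 9*193)))) = -188/(1/(2*(130 + 1737))) = -188/((½)/1867) = -188/((½)*(1/1867)) = -188/1/3734 = -188*3734 = -701992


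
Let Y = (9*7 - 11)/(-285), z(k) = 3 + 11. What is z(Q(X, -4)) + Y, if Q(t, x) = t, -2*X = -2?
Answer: 3938/285 ≈ 13.818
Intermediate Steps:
X = 1 (X = -1/2*(-2) = 1)
z(k) = 14
Y = -52/285 (Y = (63 - 11)*(-1/285) = 52*(-1/285) = -52/285 ≈ -0.18246)
z(Q(X, -4)) + Y = 14 - 52/285 = 3938/285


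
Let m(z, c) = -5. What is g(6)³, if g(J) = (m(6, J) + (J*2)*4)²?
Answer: 6321363049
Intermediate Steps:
g(J) = (-5 + 8*J)² (g(J) = (-5 + (J*2)*4)² = (-5 + (2*J)*4)² = (-5 + 8*J)²)
g(6)³ = ((-5 + 8*6)²)³ = ((-5 + 48)²)³ = (43²)³ = 1849³ = 6321363049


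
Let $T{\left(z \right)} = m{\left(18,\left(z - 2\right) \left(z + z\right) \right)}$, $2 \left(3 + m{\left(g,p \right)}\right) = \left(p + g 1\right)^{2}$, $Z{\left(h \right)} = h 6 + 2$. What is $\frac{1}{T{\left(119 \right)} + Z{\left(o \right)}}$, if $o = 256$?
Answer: $\frac{1}{388202783} \approx 2.576 \cdot 10^{-9}$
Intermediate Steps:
$Z{\left(h \right)} = 2 + 6 h$ ($Z{\left(h \right)} = 6 h + 2 = 2 + 6 h$)
$m{\left(g,p \right)} = -3 + \frac{\left(g + p\right)^{2}}{2}$ ($m{\left(g,p \right)} = -3 + \frac{\left(p + g 1\right)^{2}}{2} = -3 + \frac{\left(p + g\right)^{2}}{2} = -3 + \frac{\left(g + p\right)^{2}}{2}$)
$T{\left(z \right)} = -3 + \frac{\left(18 + 2 z \left(-2 + z\right)\right)^{2}}{2}$ ($T{\left(z \right)} = -3 + \frac{\left(18 + \left(z - 2\right) \left(z + z\right)\right)^{2}}{2} = -3 + \frac{\left(18 + \left(-2 + z\right) 2 z\right)^{2}}{2} = -3 + \frac{\left(18 + 2 z \left(-2 + z\right)\right)^{2}}{2}$)
$\frac{1}{T{\left(119 \right)} + Z{\left(o \right)}} = \frac{1}{\left(-3 + 2 \left(9 + 119 \left(-2 + 119\right)\right)^{2}\right) + \left(2 + 6 \cdot 256\right)} = \frac{1}{\left(-3 + 2 \left(9 + 119 \cdot 117\right)^{2}\right) + \left(2 + 1536\right)} = \frac{1}{\left(-3 + 2 \left(9 + 13923\right)^{2}\right) + 1538} = \frac{1}{\left(-3 + 2 \cdot 13932^{2}\right) + 1538} = \frac{1}{\left(-3 + 2 \cdot 194100624\right) + 1538} = \frac{1}{\left(-3 + 388201248\right) + 1538} = \frac{1}{388201245 + 1538} = \frac{1}{388202783}$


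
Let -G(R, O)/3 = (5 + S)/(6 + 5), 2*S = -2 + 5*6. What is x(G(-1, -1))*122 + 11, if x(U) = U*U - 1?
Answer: 382947/121 ≈ 3164.9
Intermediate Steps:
S = 14 (S = (-2 + 5*6)/2 = (-2 + 30)/2 = (½)*28 = 14)
G(R, O) = -57/11 (G(R, O) = -3*(5 + 14)/(6 + 5) = -57/11)
x(U) = -1 + U² (x(U) = U² - 1 = -1 + U²)
x(G(-1, -1))*122 + 11 = (-1 + (-57/11)²)*122 + 11 = (-1 + 3249/121)*122 + 11 = (3128/121)*122 + 11 = 381616/121 + 11 = 382947/121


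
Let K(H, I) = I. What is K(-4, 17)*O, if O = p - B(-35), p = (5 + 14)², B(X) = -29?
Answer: 6630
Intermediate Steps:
p = 361 (p = 19² = 361)
O = 390 (O = 361 - 1*(-29) = 361 + 29 = 390)
K(-4, 17)*O = 17*390 = 6630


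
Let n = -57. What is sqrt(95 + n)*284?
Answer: 284*sqrt(38) ≈ 1750.7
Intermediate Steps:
sqrt(95 + n)*284 = sqrt(95 - 57)*284 = sqrt(38)*284 = 284*sqrt(38)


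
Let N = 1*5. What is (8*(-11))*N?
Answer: -440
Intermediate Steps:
N = 5
(8*(-11))*N = (8*(-11))*5 = -88*5 = -440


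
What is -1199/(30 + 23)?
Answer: -1199/53 ≈ -22.623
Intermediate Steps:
-1199/(30 + 23) = -1199/53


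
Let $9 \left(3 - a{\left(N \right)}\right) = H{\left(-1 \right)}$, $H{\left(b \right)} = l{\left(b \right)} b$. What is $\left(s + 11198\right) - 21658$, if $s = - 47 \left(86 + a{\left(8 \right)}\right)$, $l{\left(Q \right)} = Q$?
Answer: $- \frac{131740}{9} \approx -14638.0$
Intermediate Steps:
$H{\left(b \right)} = b^{2}$ ($H{\left(b \right)} = b b = b^{2}$)
$a{\left(N \right)} = \frac{26}{9}$ ($a{\left(N \right)} = 3 - \frac{\left(-1\right)^{2}}{9} = 3 - \frac{1}{9} = \frac{26}{9}$)
$s = - \frac{37600}{9}$ ($s = - 47 \left(86 + \frac{26}{9}\right) = \left(-47\right) \frac{800}{9} = - \frac{37600}{9} \approx -4177.8$)
$\left(s + 11198\right) - 21658 = \left(- \frac{37600}{9} + 11198\right) - 21658 = \frac{63182}{9} - 21658 = - \frac{131740}{9}$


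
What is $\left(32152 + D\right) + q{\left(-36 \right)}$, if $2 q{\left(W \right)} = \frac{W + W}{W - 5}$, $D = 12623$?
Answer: $\frac{1835811}{41} \approx 44776.0$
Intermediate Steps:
$q{\left(W \right)} = \frac{W}{-5 + W}$ ($q{\left(W \right)} = \frac{\left(W + W\right) \frac{1}{W - 5}}{2} = \frac{2 W \frac{1}{-5 + W}}{2} = \frac{W}{-5 + W}$)
$\left(32152 + D\right) + q{\left(-36 \right)} = \left(32152 + 12623\right) - \frac{36}{-5 - 36} = 44775 - \frac{36}{-41} = 44775 - - \frac{36}{41} = 44775 + \frac{36}{41} = \frac{1835811}{41}$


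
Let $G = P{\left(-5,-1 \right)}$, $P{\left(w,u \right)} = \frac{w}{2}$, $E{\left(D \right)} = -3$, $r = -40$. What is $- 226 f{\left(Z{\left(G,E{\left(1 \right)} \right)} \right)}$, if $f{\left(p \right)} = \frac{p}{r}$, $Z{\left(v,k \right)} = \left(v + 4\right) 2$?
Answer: $\frac{339}{20} \approx 16.95$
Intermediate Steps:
$P{\left(w,u \right)} = \frac{w}{2}$ ($P{\left(w,u \right)} = w \frac{1}{2} = \frac{w}{2}$)
$G = - \frac{5}{2}$ ($G = \frac{1}{2} \left(-5\right) = - \frac{5}{2} \approx -2.5$)
$Z{\left(v,k \right)} = 8 + 2 v$ ($Z{\left(v,k \right)} = \left(4 + v\right) 2 = 8 + 2 v$)
$f{\left(p \right)} = - \frac{p}{40}$ ($f{\left(p \right)} = \frac{p}{-40} = p \left(- \frac{1}{40}\right) = - \frac{p}{40}$)
$- 226 f{\left(Z{\left(G,E{\left(1 \right)} \right)} \right)} = - 226 \left(- \frac{8 + 2 \left(- \frac{5}{2}\right)}{40}\right) = - 226 \left(- \frac{8 - 5}{40}\right) = - 226 \left(\left(- \frac{1}{40}\right) 3\right) = \left(-226\right) \left(- \frac{3}{40}\right) = \frac{339}{20}$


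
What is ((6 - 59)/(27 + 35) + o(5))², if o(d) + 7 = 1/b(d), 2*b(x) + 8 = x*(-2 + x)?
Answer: 10791225/188356 ≈ 57.292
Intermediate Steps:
b(x) = -4 + x*(-2 + x)/2 (b(x) = -4 + (x*(-2 + x))/2 = -4 + x*(-2 + x)/2)
o(d) = -7 + 1/(-4 + d²/2 - d)
((6 - 59)/(27 + 35) + o(5))² = ((6 - 59)/(27 + 35) + (-58 - 14*5 + 7*5²)/(8 - 1*5² + 2*5))² = (-53/62 + (-58 - 70 + 7*25)/(8 - 1*25 + 10))² = (-53*1/62 + (-58 - 70 + 175)/(8 - 25 + 10))² = (-53/62 + 47/(-7))² = (-53/62 - ⅐*47)² = (-53/62 - 47/7)² = (-3285/434)² = 10791225/188356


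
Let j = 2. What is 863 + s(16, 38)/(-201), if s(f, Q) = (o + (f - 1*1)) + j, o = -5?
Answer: 57817/67 ≈ 862.94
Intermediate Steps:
s(f, Q) = -4 + f (s(f, Q) = (-5 + (f - 1*1)) + 2 = (-5 + (f - 1)) + 2 = (-5 + (-1 + f)) + 2 = (-6 + f) + 2 = -4 + f)
863 + s(16, 38)/(-201) = 863 + (-4 + 16)/(-201) = 863 + 12*(-1/201) = 863 - 4/67 = 57817/67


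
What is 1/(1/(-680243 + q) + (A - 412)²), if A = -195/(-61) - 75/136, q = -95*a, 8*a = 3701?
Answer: 398732303417024/66816094723575510483 ≈ 5.9676e-6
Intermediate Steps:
a = 3701/8 (a = (⅛)*3701 = 3701/8 ≈ 462.63)
q = -351595/8 (q = -95*3701/8 = -351595/8 ≈ -43949.)
A = 21945/8296 (A = -195*(-1/61) - 75*1/136 = 195/61 - 75/136 = 21945/8296 ≈ 2.6453)
1/(1/(-680243 + q) + (A - 412)²) = 1/(1/(-680243 - 351595/8) + (21945/8296 - 412)²) = 1/(1/(-5793539/8) + (-3396007/8296)²) = 1/(-8/5793539 + 11532863544049/68823616) = 1/(66816094723575510483/398732303417024) = 398732303417024/66816094723575510483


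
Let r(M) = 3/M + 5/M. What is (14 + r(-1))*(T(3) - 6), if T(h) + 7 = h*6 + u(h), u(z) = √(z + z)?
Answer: 30 + 6*√6 ≈ 44.697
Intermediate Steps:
u(z) = √2*√z (u(z) = √(2*z) = √2*√z)
r(M) = 8/M
T(h) = -7 + 6*h + √2*√h (T(h) = -7 + (h*6 + √2*√h) = -7 + (6*h + √2*√h) = -7 + 6*h + √2*√h)
(14 + r(-1))*(T(3) - 6) = (14 + 8/(-1))*((-7 + 6*3 + √2*√3) - 6) = (14 + 8*(-1))*((-7 + 18 + √6) - 6) = (14 - 8)*((11 + √6) - 6) = 6*(5 + √6) = 30 + 6*√6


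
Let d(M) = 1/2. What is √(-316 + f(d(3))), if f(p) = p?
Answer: I*√1262/2 ≈ 17.762*I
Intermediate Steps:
d(M) = ½
√(-316 + f(d(3))) = √(-316 + ½) = √(-631/2) = I*√1262/2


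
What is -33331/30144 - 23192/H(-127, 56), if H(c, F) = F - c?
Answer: -78355469/612928 ≈ -127.84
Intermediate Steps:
-33331/30144 - 23192/H(-127, 56) = -33331/30144 - 23192/(56 - 1*(-127)) = -33331*1/30144 - 23192/(56 + 127) = -33331/30144 - 23192/183 = -78355469/612928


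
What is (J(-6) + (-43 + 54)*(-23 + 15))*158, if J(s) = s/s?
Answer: -13746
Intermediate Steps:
J(s) = 1
(J(-6) + (-43 + 54)*(-23 + 15))*158 = (1 + (-43 + 54)*(-23 + 15))*158 = (1 + 11*(-8))*158 = (1 - 88)*158 = -87*158 = -13746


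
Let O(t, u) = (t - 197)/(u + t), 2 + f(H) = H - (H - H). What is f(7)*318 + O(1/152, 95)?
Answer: 22931247/14441 ≈ 1587.9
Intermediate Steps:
f(H) = -2 + H (f(H) = -2 + (H - (H - H)) = -2 + (H - 1*0) = -2 + (H + 0) = -2 + H)
O(t, u) = (-197 + t)/(t + u)
f(7)*318 + O(1/152, 95) = (-2 + 7)*318 + (-197 + 1/152)/(1/152 + 95) = 5*318 + (-197 + 1/152)/(1/152 + 95) = 1590 - 29943/152/(14441/152) = 1590 + (152/14441)*(-29943/152) = 1590 - 29943/14441 = 22931247/14441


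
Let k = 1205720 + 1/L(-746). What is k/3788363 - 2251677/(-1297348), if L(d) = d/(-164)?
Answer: 3765214389343539/1833229785173852 ≈ 2.0539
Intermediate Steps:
L(d) = -d/164 (L(d) = d*(-1/164) = -d/164)
k = 449733642/373 (k = 1205720 + 1/(-1/164*(-746)) = 1205720 + 1/(373/82) = 1205720 + 82/373 = 449733642/373 ≈ 1.2057e+6)
k/3788363 - 2251677/(-1297348) = (449733642/373)/3788363 - 2251677/(-1297348) = (449733642/373)*(1/3788363) - 2251677*(-1/1297348) = 449733642/1413059399 + 2251677/1297348 = 3765214389343539/1833229785173852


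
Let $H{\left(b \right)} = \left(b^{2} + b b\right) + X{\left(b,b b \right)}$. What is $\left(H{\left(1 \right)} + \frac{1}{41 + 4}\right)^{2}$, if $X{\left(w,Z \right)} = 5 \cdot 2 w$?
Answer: $\frac{292681}{2025} \approx 144.53$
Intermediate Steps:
$X{\left(w,Z \right)} = 10 w$
$H{\left(b \right)} = 2 b^{2} + 10 b$ ($H{\left(b \right)} = \left(b^{2} + b b\right) + 10 b = \left(b^{2} + b^{2}\right) + 10 b = 2 b^{2} + 10 b$)
$\left(H{\left(1 \right)} + \frac{1}{41 + 4}\right)^{2} = \left(2 \cdot 1 \left(5 + 1\right) + \frac{1}{41 + 4}\right)^{2} = \left(2 \cdot 1 \cdot 6 + \frac{1}{45}\right)^{2} = \left(12 + \frac{1}{45}\right)^{2} = \left(\frac{541}{45}\right)^{2} = \frac{292681}{2025}$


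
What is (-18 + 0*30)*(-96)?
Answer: 1728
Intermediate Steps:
(-18 + 0*30)*(-96) = (-18 + 0)*(-96) = -18*(-96) = 1728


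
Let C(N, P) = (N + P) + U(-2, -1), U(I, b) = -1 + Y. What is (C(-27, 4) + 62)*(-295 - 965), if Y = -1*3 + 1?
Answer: -45360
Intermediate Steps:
Y = -2 (Y = -3 + 1 = -2)
U(I, b) = -3 (U(I, b) = -1 - 2 = -3)
C(N, P) = -3 + N + P (C(N, P) = (N + P) - 3 = -3 + N + P)
(C(-27, 4) + 62)*(-295 - 965) = ((-3 - 27 + 4) + 62)*(-295 - 965) = (-26 + 62)*(-1260) = 36*(-1260) = -45360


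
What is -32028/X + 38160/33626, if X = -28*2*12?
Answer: 45942377/941528 ≈ 48.796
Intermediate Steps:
X = -672 (X = -56*12 = -672)
-32028/X + 38160/33626 = -32028/(-672) + 38160/33626 = -32028*(-1/672) + 38160*(1/33626) = 2669/56 + 19080/16813 = 45942377/941528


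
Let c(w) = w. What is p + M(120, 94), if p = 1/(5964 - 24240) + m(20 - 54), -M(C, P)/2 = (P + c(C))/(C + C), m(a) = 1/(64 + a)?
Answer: -7996/4569 ≈ -1.7501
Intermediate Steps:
M(C, P) = -(C + P)/C (M(C, P) = -2*(P + C)/(C + C) = -2*(C + P)/(2*C) = -2*(C + P)*1/(2*C) = -(C + P)/C)
p = 3041/91380 (p = 1/(5964 - 24240) + 1/(64 + (20 - 54)) = 1/(-18276) + 1/(64 - 34) = -1/18276 + 1/30 = 3041/91380 ≈ 0.033279)
p + M(120, 94) = 3041/91380 + (-1*120 - 1*94)/120 = 3041/91380 + (-120 - 94)/120 = 3041/91380 + (1/120)*(-214) = 3041/91380 - 107/60 = -7996/4569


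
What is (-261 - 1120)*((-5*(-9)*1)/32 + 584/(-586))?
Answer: -5304421/9376 ≈ -565.74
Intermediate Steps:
(-261 - 1120)*((-5*(-9)*1)/32 + 584/(-586)) = -1381*((45*1)*(1/32) + 584*(-1/586)) = -1381*(45*(1/32) - 292/293) = -1381*(45/32 - 292/293) = -1381*3841/9376 = -5304421/9376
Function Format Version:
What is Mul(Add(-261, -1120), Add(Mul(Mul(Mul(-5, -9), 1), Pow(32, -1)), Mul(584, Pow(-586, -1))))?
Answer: Rational(-5304421, 9376) ≈ -565.74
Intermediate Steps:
Mul(Add(-261, -1120), Add(Mul(Mul(Mul(-5, -9), 1), Pow(32, -1)), Mul(584, Pow(-586, -1)))) = Mul(-1381, Add(Mul(Mul(45, 1), Rational(1, 32)), Mul(584, Rational(-1, 586)))) = Mul(-1381, Add(Mul(45, Rational(1, 32)), Rational(-292, 293))) = Mul(-1381, Add(Rational(45, 32), Rational(-292, 293))) = Mul(-1381, Rational(3841, 9376)) = Rational(-5304421, 9376)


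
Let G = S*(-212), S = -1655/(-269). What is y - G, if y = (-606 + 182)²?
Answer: 48710604/269 ≈ 1.8108e+5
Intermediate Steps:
S = 1655/269 (S = -1655*(-1/269) = 1655/269 ≈ 6.1524)
G = -350860/269 (G = (1655/269)*(-212) = -350860/269 ≈ -1304.3)
y = 179776 (y = (-424)² = 179776)
y - G = 179776 - 1*(-350860/269) = 179776 + 350860/269 = 48710604/269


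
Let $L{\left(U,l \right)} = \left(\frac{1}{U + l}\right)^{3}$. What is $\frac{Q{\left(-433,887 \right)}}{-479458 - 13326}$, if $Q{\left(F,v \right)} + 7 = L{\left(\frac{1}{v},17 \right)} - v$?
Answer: $\frac{161357012203363}{88942026847232000} \approx 0.0018142$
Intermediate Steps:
$L{\left(U,l \right)} = \frac{1}{\left(U + l\right)^{3}}$
$Q{\left(F,v \right)} = -7 + \frac{1}{\left(17 + \frac{1}{v}\right)^{3}} - v$ ($Q{\left(F,v \right)} = -7 - \left(v - \frac{1}{\left(\frac{1}{v} + 17\right)^{3}}\right) = -7 - \left(v - \frac{1}{\left(17 + \frac{1}{v}\right)^{3}}\right) = -7 + \frac{1}{\left(17 + \frac{1}{v}\right)^{3}} - v$)
$\frac{Q{\left(-433,887 \right)}}{-479458 - 13326} = \frac{-7 - 887 + \frac{887^{3}}{\left(1 + 17 \cdot 887\right)^{3}}}{-479458 - 13326} = \frac{-7 - 887 + \frac{697864103}{\left(1 + 15079\right)^{3}}}{-492784} = \left(-7 - 887 + \frac{697864103}{3429288512000}\right) \left(- \frac{1}{492784}\right) = \left(- \frac{3065783231863897}{3429288512000}\right) \left(- \frac{1}{492784}\right) = \frac{161357012203363}{88942026847232000}$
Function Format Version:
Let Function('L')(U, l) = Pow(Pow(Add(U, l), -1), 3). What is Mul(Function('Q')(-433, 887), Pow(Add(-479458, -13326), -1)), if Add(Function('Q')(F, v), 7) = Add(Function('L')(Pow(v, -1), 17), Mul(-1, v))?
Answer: Rational(161357012203363, 88942026847232000) ≈ 0.0018142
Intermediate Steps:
Function('L')(U, l) = Pow(Add(U, l), -3)
Function('Q')(F, v) = Add(-7, Pow(Add(17, Pow(v, -1)), -3), Mul(-1, v)) (Function('Q')(F, v) = Add(-7, Add(Pow(Add(Pow(v, -1), 17), -3), Mul(-1, v))) = Add(-7, Add(Pow(Add(17, Pow(v, -1)), -3), Mul(-1, v))) = Add(-7, Pow(Add(17, Pow(v, -1)), -3), Mul(-1, v)))
Mul(Function('Q')(-433, 887), Pow(Add(-479458, -13326), -1)) = Mul(Add(-7, Mul(-1, 887), Mul(Pow(887, 3), Pow(Add(1, Mul(17, 887)), -3))), Pow(Add(-479458, -13326), -1)) = Mul(Add(-7, -887, Mul(697864103, Pow(Add(1, 15079), -3))), Pow(-492784, -1)) = Mul(Add(-7, -887, Mul(697864103, Pow(15080, -3))), Rational(-1, 492784)) = Mul(Add(-7, -887, Mul(697864103, Rational(1, 3429288512000))), Rational(-1, 492784)) = Mul(Add(-7, -887, Rational(697864103, 3429288512000)), Rational(-1, 492784)) = Mul(Rational(-3065783231863897, 3429288512000), Rational(-1, 492784)) = Rational(161357012203363, 88942026847232000)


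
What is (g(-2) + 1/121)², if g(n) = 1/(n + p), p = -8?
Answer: 12321/1464100 ≈ 0.0084154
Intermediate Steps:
g(n) = 1/(-8 + n) (g(n) = 1/(n - 8) = 1/(-8 + n))
(g(-2) + 1/121)² = (1/(-8 - 2) + 1/121)² = (1/(-10) + 1/121)² = (-⅒ + 1/121)² = (-111/1210)² = 12321/1464100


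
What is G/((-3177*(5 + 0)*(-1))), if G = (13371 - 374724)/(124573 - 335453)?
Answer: 120451/1116609600 ≈ 0.00010787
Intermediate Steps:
G = 361353/210880 (G = -361353/(-210880) = -361353*(-1/210880) = 361353/210880 ≈ 1.7135)
G/((-3177*(5 + 0)*(-1))) = 361353/(210880*((-3177*(5 + 0)*(-1)))) = 361353/(210880*((-15885*(-1)))) = 361353/(210880*((-3177*(-5)))) = (361353/210880)/15885 = (361353/210880)*(1/15885) = 120451/1116609600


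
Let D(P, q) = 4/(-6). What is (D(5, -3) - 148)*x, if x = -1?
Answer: 446/3 ≈ 148.67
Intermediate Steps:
D(P, q) = -⅔ (D(P, q) = 4*(-⅙) = -⅔)
(D(5, -3) - 148)*x = (-⅔ - 148)*(-1) = -446/3*(-1) = 446/3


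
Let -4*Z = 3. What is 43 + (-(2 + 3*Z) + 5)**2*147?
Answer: 65515/16 ≈ 4094.7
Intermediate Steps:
Z = -3/4 (Z = -1/4*3 = -3/4 ≈ -0.75000)
43 + (-(2 + 3*Z) + 5)**2*147 = 43 + (-(2 + 3*(-3/4)) + 5)**2*147 = 43 + (-(2 - 9/4) + 5)**2*147 = 43 + (-1*(-1/4) + 5)**2*147 = 43 + (1/4 + 5)**2*147 = 43 + (21/4)**2*147 = 43 + (441/16)*147 = 43 + 64827/16 = 65515/16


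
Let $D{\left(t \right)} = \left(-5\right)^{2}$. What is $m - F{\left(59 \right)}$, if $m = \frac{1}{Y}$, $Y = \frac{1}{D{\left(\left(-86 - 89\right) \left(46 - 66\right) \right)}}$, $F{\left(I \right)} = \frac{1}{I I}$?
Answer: $\frac{87024}{3481} \approx 25.0$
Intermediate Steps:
$F{\left(I \right)} = \frac{1}{I^{2}}$
$D{\left(t \right)} = 25$
$Y = \frac{1}{25} \approx 0.04$
$m = 25$ ($m = \frac{1}{\frac{1}{25}} = 25$)
$m - F{\left(59 \right)} = 25 - \frac{1}{3481} = \frac{87024}{3481}$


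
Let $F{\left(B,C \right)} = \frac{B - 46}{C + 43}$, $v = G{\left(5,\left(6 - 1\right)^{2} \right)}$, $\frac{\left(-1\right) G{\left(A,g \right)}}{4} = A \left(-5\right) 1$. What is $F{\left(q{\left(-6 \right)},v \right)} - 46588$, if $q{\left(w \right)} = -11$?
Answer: $- \frac{6662141}{143} \approx -46588.0$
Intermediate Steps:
$G{\left(A,g \right)} = 20 A$ ($G{\left(A,g \right)} = - 4 A \left(-5\right) 1 = - 4 - 5 A 1 = - 4 \left(- 5 A\right) = 20 A$)
$v = 100$ ($v = 20 \cdot 5 = 100$)
$F{\left(B,C \right)} = \frac{-46 + B}{43 + C}$
$F{\left(q{\left(-6 \right)},v \right)} - 46588 = \frac{-46 - 11}{43 + 100} - 46588 = \frac{1}{143} \left(-57\right) - 46588 = - \frac{57}{143} - 46588 = - \frac{6662141}{143}$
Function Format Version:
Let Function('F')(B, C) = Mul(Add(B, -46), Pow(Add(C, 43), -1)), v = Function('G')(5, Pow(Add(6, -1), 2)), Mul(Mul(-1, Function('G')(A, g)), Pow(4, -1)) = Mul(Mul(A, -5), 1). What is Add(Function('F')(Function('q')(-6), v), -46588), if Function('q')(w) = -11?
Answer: Rational(-6662141, 143) ≈ -46588.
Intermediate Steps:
Function('G')(A, g) = Mul(20, A) (Function('G')(A, g) = Mul(-4, Mul(Mul(A, -5), 1)) = Mul(-4, Mul(Mul(-5, A), 1)) = Mul(-4, Mul(-5, A)) = Mul(20, A))
v = 100 (v = Mul(20, 5) = 100)
Function('F')(B, C) = Mul(Pow(Add(43, C), -1), Add(-46, B)) (Function('F')(B, C) = Mul(Add(-46, B), Pow(Add(43, C), -1)) = Mul(Pow(Add(43, C), -1), Add(-46, B)))
Add(Function('F')(Function('q')(-6), v), -46588) = Add(Mul(Pow(Add(43, 100), -1), Add(-46, -11)), -46588) = Add(Mul(Pow(143, -1), -57), -46588) = Add(Mul(Rational(1, 143), -57), -46588) = Add(Rational(-57, 143), -46588) = Rational(-6662141, 143)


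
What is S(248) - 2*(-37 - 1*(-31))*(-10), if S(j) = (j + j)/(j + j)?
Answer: -119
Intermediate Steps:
S(j) = 1 (S(j) = (2*j)/((2*j)) = (2*j)*(1/(2*j)) = 1)
S(248) - 2*(-37 - 1*(-31))*(-10) = 1 - 2*(-37 - 1*(-31))*(-10) = 1 - 2*(-37 + 31)*(-10) = 1 - 2*(-6)*(-10) = 1 + 12*(-10) = 1 - 120 = -119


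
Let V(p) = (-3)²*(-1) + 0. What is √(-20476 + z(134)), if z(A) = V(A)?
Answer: I*√20485 ≈ 143.13*I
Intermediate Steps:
V(p) = -9 (V(p) = 9*(-1) + 0 = -9 + 0 = -9)
z(A) = -9
√(-20476 + z(134)) = √(-20476 - 9) = √(-20485) = I*√20485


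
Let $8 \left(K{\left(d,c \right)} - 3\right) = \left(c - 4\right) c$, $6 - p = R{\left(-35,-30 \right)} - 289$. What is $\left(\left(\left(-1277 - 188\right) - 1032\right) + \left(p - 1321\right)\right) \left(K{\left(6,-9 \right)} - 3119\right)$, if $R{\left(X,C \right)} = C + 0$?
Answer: $\frac{86664823}{8} \approx 1.0833 \cdot 10^{7}$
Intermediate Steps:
$R{\left(X,C \right)} = C$
$p = 325$ ($p = 6 - \left(-30 - 289\right) = 6 - -319 = 6 + 319 = 325$)
$K{\left(d,c \right)} = 3 + \frac{c \left(-4 + c\right)}{8}$ ($K{\left(d,c \right)} = 3 + \frac{\left(c - 4\right) c}{8} = 3 + \frac{\left(-4 + c\right) c}{8} = 3 + \frac{c \left(-4 + c\right)}{8}$)
$\left(\left(\left(-1277 - 188\right) - 1032\right) + \left(p - 1321\right)\right) \left(K{\left(6,-9 \right)} - 3119\right) = \left(\left(\left(-1277 - 188\right) - 1032\right) + \left(325 - 1321\right)\right) \left(\left(3 - - \frac{9}{2} + \frac{\left(-9\right)^{2}}{8}\right) - 3119\right) = \left(\left(-1465 - 1032\right) - 996\right) \left(\left(3 + \frac{9}{2} + \frac{1}{8} \cdot 81\right) - 3119\right) = \left(-2497 - 996\right) \left(\left(3 + \frac{9}{2} + \frac{81}{8}\right) - 3119\right) = - 3493 \left(\frac{141}{8} - 3119\right) = \left(-3493\right) \left(- \frac{24811}{8}\right) = \frac{86664823}{8}$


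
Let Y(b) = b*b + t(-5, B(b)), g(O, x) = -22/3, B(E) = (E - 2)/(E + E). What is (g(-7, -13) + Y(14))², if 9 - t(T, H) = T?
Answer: 369664/9 ≈ 41074.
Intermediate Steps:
B(E) = (-2 + E)/(2*E) (B(E) = (-2 + E)/((2*E)) = (-2 + E)*(1/(2*E)) = (-2 + E)/(2*E))
t(T, H) = 9 - T
g(O, x) = -22/3 (g(O, x) = -22*⅓ = -22/3)
Y(b) = 14 + b² (Y(b) = b*b + (9 - 1*(-5)) = b² + (9 + 5) = b² + 14 = 14 + b²)
(g(-7, -13) + Y(14))² = (-22/3 + (14 + 14²))² = (-22/3 + (14 + 196))² = (-22/3 + 210)² = (608/3)² = 369664/9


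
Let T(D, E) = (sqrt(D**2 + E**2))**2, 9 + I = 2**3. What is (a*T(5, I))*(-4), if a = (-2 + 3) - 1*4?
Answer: 312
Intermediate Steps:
I = -1 (I = -9 + 2**3 = -9 + 8 = -1)
T(D, E) = D**2 + E**2
a = -3 (a = 1 - 4 = -3)
(a*T(5, I))*(-4) = -3*(5**2 + (-1)**2)*(-4) = -3*(25 + 1)*(-4) = -3*26*(-4) = -78*(-4) = 312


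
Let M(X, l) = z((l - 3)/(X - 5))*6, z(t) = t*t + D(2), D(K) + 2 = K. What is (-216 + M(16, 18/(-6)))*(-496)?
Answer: 12856320/121 ≈ 1.0625e+5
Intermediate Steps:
D(K) = -2 + K
z(t) = t² (z(t) = t*t + (-2 + 2) = t² + 0 = t²)
M(X, l) = 6*(-3 + l)²/(-5 + X)² (M(X, l) = ((l - 3)/(X - 5))²*6 = ((-3 + l)/(-5 + X))²*6 = ((-3 + l)²/(-5 + X)²)*6 = 6*(-3 + l)²/(-5 + X)²)
(-216 + M(16, 18/(-6)))*(-496) = (-216 + 6*(-3 + 18/(-6))²/(-5 + 16)²)*(-496) = (-216 + 6*(-3 + 18*(-⅙))²/11²)*(-496) = (-216 + 6*(1/121)*(-3 - 3)²)*(-496) = (-216 + 6*(1/121)*(-6)²)*(-496) = (-216 + 6*(1/121)*36)*(-496) = (-216 + 216/121)*(-496) = -25920/121*(-496) = 12856320/121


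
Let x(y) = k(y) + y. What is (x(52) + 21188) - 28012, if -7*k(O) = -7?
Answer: -6771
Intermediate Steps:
k(O) = 1 (k(O) = -⅐*(-7) = 1)
x(y) = 1 + y
(x(52) + 21188) - 28012 = ((1 + 52) + 21188) - 28012 = (53 + 21188) - 28012 = 21241 - 28012 = -6771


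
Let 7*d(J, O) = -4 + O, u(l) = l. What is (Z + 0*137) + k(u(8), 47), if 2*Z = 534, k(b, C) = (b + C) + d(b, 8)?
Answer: 2258/7 ≈ 322.57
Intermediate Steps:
d(J, O) = -4/7 + O/7 (d(J, O) = (-4 + O)/7 = -4/7 + O/7)
k(b, C) = 4/7 + C + b (k(b, C) = (b + C) + (-4/7 + (1/7)*8) = (C + b) + (-4/7 + 8/7) = (C + b) + 4/7 = 4/7 + C + b)
Z = 267 (Z = (1/2)*534 = 267)
(Z + 0*137) + k(u(8), 47) = (267 + 0*137) + (4/7 + 47 + 8) = (267 + 0) + 389/7 = 267 + 389/7 = 2258/7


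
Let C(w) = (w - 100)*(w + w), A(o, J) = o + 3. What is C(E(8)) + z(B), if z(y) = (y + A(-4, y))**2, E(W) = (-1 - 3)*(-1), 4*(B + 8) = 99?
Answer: -8319/16 ≈ -519.94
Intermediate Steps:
B = 67/4 (B = -8 + (1/4)*99 = -8 + 99/4 = 67/4 ≈ 16.750)
E(W) = 4 (E(W) = -4*(-1) = 4)
A(o, J) = 3 + o
C(w) = 2*w*(-100 + w) (C(w) = (-100 + w)*(2*w) = 2*w*(-100 + w))
z(y) = (-1 + y)**2 (z(y) = (y + (3 - 4))**2 = (y - 1)**2 = (-1 + y)**2)
C(E(8)) + z(B) = 2*4*(-100 + 4) + (-1 + 67/4)**2 = 2*4*(-96) + (63/4)**2 = -768 + 3969/16 = -8319/16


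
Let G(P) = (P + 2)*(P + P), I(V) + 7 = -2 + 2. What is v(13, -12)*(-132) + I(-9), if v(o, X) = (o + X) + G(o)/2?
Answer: -25879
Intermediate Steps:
I(V) = -7 (I(V) = -7 + (-2 + 2) = -7 + 0 = -7)
G(P) = 2*P*(2 + P) (G(P) = (2 + P)*(2*P) = 2*P*(2 + P))
v(o, X) = X + o + o*(2 + o) (v(o, X) = (o + X) + (2*o*(2 + o))/2 = (X + o) + (2*o*(2 + o))*(1/2) = (X + o) + o*(2 + o) = X + o + o*(2 + o))
v(13, -12)*(-132) + I(-9) = (-12 + 13 + 13*(2 + 13))*(-132) - 7 = (-12 + 13 + 13*15)*(-132) - 7 = (-12 + 13 + 195)*(-132) - 7 = 196*(-132) - 7 = -25872 - 7 = -25879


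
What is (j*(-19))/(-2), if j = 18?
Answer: 171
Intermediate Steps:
(j*(-19))/(-2) = (18*(-19))/(-2) = -342*(-½) = 171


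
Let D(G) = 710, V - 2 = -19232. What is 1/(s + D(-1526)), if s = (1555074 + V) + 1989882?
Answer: 1/3526436 ≈ 2.8357e-7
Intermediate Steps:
V = -19230 (V = 2 - 19232 = -19230)
s = 3525726 (s = (1555074 - 19230) + 1989882 = 1535844 + 1989882 = 3525726)
1/(s + D(-1526)) = 1/(3525726 + 710) = 1/3526436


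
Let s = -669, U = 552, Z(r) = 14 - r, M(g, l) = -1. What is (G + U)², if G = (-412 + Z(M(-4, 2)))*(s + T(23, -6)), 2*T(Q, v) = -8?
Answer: 71680959289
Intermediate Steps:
T(Q, v) = -4 (T(Q, v) = (½)*(-8) = -4)
G = 267181 (G = (-412 + (14 - 1*(-1)))*(-669 - 4) = (-412 + (14 + 1))*(-673) = (-412 + 15)*(-673) = -397*(-673) = 267181)
(G + U)² = (267181 + 552)² = 267733² = 71680959289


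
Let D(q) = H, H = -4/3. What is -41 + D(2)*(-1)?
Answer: -119/3 ≈ -39.667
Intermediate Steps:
H = -4/3 (H = -4*⅓ = -4/3 ≈ -1.3333)
D(q) = -4/3
-41 + D(2)*(-1) = -41 - 4/3*(-1) = -41 + 4/3 = -119/3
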